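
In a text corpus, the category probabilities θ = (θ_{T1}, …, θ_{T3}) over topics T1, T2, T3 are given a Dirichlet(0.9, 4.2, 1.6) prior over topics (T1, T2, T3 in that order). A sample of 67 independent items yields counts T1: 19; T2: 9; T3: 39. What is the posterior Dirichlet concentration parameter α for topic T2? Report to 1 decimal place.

13.2

The Dirichlet prior is conjugate to the Multinomial likelihood: each posterior αⱼ = prior αⱼ + observed count nⱼ.
Posterior concentration: (19.9, 13.2, 40.6), total = 73.7.
α_{T2} = 4.2 + 9 = 13.2.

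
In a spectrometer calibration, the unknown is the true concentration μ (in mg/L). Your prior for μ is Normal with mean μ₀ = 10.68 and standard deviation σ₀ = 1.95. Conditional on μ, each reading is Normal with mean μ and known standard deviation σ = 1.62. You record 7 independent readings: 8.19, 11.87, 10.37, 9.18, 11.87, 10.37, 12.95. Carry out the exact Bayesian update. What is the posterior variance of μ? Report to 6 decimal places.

0.341267

For Normal data with known variance σ², a Normal(μ₀, σ₀²) prior on μ is conjugate. Posterior precision = 1/σ₀² + n/σ²; posterior mean is the precision-weighted average of μ₀ and x̄.
σ₀² = 1.95² = 3.8025, σ² = 1.62² = 2.6244; σ² + n·σ₀² = 2.6244 + 7·3.8025 = 29.2419.
Posterior precision = 1/σ₀² + n/σ² = 1/3.8025 + 7/2.6244 = (σ² + n·σ₀²)/(σ₀²σ²) = 29.2419/(3.8025·2.6244); posterior variance σₙ² = σ₀²σ²/(σ² + n·σ₀²) = 3.8025·2.6244/29.2419 = 0.341267.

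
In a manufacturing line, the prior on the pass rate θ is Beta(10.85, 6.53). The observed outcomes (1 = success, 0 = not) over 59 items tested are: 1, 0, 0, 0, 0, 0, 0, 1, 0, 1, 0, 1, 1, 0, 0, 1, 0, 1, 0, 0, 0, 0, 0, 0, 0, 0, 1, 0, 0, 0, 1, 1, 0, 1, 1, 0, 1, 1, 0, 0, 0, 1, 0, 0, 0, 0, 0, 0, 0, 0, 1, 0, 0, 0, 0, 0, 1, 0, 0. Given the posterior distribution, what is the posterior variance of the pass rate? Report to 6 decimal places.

The Beta prior is conjugate to a Binomial/Bernoulli likelihood; the update adds successes to α and failures to β.
Posterior: Beta(α+k, β+n−k) = Beta(10.85+17, 6.53+42) = Beta(27.85, 48.53).
Var = αβ/((α+β)²(α+β+1)) = 27.85·48.53/(76.38²·77.38) = 0.002994.

0.002994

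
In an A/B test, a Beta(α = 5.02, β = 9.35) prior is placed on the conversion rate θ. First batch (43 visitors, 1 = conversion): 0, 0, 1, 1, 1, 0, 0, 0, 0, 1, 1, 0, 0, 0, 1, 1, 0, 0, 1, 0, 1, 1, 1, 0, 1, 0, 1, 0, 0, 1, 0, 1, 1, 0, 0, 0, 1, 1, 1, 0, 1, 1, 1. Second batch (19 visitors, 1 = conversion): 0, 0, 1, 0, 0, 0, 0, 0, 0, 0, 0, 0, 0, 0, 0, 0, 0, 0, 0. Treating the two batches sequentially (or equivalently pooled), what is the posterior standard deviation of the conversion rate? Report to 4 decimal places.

The Beta prior is conjugate to a Binomial/Bernoulli likelihood; the update adds successes to α and failures to β.
After batch 1: Beta(5.02+22, 9.35+21) = Beta(27.02, 30.35).
After batch 2: Beta(27.02+1, 30.35+18) = Beta(28.02, 48.35).
Var = αβ/((α+β)²(α+β+1)) = 28.02·48.35/(76.37²·77.37) = 0.00300225; SD = √0.00300225 = 0.0548.

0.0548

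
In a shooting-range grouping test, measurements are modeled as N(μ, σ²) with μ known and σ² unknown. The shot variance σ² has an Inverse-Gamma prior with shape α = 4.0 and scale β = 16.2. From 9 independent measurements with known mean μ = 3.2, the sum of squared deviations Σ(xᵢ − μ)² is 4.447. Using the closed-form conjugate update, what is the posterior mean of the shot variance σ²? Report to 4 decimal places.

With known mean μ and an Inverse-Gamma(α, β) prior on σ², the Normal likelihood is conjugate: posterior is Inv-Gamma(α + n/2, β + Σ(xᵢ−μ)²/2).
Posterior: Inv-Gamma(4.0 + 9/2, 16.2 + 4.447/2) = Inv-Gamma(8.50, 18.4235).
E[σ²|data] = β/(α−1) = 18.4235/7.50 = 2.4565.

2.4565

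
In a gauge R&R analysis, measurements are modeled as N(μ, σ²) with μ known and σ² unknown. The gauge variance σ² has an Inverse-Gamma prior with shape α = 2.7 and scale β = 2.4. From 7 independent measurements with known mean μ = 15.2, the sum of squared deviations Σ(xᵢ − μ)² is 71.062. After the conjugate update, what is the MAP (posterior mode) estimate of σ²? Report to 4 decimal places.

With known mean μ and an Inverse-Gamma(α, β) prior on σ², the Normal likelihood is conjugate: posterior is Inv-Gamma(α + n/2, β + Σ(xᵢ−μ)²/2).
Posterior: Inv-Gamma(2.7 + 7/2, 2.4 + 71.062/2) = Inv-Gamma(6.20, 37.9310).
Mode = β/(α+1) = 37.9310/7.20 = 5.2682.

5.2682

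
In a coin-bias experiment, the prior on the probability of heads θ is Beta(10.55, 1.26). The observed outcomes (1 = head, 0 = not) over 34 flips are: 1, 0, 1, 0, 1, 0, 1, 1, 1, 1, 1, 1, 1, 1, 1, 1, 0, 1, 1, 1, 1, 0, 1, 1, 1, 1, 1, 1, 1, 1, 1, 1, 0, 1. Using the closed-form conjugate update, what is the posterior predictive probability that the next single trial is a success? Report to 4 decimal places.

The Beta prior is conjugate to a Binomial/Bernoulli likelihood; the update adds successes to α and failures to β.
Posterior: Beta(α+k, β+n−k) = Beta(10.55+28, 1.26+6) = Beta(38.55, 7.26).
For a single future Bernoulli trial, P(success | data) = α/(α+β) = 0.8415.

0.8415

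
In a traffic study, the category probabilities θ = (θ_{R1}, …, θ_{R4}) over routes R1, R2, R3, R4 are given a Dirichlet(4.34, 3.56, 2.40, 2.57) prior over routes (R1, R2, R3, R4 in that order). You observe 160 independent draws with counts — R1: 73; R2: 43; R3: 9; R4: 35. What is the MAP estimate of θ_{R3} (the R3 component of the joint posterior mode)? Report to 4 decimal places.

The Dirichlet prior is conjugate to the Multinomial likelihood: each posterior αⱼ = prior αⱼ + observed count nⱼ.
Posterior concentration: (77.34, 46.56, 11.40, 37.57), total = 172.87.
Joint mode component: (α_{R3}−1)/(Σα−K) = 10.40/168.87 = 0.0616.

0.0616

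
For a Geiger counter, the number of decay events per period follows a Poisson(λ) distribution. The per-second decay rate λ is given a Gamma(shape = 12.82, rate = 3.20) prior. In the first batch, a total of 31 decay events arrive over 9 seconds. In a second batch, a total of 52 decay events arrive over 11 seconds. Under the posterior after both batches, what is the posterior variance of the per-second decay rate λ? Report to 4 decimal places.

0.1780

With a Gamma(shape α, rate β) prior, the Poisson likelihood is conjugate: the posterior is Gamma(α + ΣXᵢ, β + n).
After batch 1: Gamma(α+S, β+n) = Gamma(12.82+31, 3.20+9) = Gamma(43.82, 12.20).
After batch 2: Gamma(α+S, β+n) = Gamma(43.82+52, 12.20+11) = Gamma(95.82, 23.20).
Var = α/β² = 95.82/23.20² = 0.1780.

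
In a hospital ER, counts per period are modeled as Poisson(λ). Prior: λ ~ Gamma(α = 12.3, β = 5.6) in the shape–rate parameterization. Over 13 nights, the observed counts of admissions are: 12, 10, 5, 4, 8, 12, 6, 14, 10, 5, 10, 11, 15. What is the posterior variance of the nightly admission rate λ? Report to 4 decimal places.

0.3882

With a Gamma(shape α, rate β) prior, the Poisson likelihood is conjugate: the posterior is Gamma(α + ΣXᵢ, β + n).
Sum of counts S = 122 over n = 13 nights.
Posterior: Gamma(α+S, β+n) = Gamma(12.3+122, 5.6+13) = Gamma(134.3, 18.6).
Var = α/β² = 134.3/18.6² = 0.3882.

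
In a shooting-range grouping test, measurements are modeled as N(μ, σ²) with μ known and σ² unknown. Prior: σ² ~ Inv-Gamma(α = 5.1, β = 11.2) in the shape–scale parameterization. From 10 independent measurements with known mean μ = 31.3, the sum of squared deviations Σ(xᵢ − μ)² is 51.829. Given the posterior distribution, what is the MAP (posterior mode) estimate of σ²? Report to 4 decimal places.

With known mean μ and an Inverse-Gamma(α, β) prior on σ², the Normal likelihood is conjugate: posterior is Inv-Gamma(α + n/2, β + Σ(xᵢ−μ)²/2).
Posterior: Inv-Gamma(5.1 + 10/2, 11.2 + 51.829/2) = Inv-Gamma(10.10, 37.1145).
Mode = β/(α+1) = 37.1145/11.10 = 3.3436.

3.3436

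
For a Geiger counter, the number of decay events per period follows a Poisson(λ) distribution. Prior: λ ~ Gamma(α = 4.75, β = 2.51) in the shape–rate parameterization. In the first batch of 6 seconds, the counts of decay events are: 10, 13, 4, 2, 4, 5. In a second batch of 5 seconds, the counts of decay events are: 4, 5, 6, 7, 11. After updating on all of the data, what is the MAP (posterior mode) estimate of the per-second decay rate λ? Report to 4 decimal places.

With a Gamma(shape α, rate β) prior, the Poisson likelihood is conjugate: the posterior is Gamma(α + ΣXᵢ, β + n).
Batch 1: sum of counts S = 38 over n = 6 seconds.
After batch 1: Gamma(α+S, β+n) = Gamma(4.75+38, 2.51+6) = Gamma(42.75, 8.51).
Batch 2: sum of counts S = 33 over n = 5 seconds.
After batch 2: Gamma(α+S, β+n) = Gamma(42.75+33, 8.51+5) = Gamma(75.75, 13.51).
Mode of Gamma(α,β) for α≥1 is (α−1)/β = 74.75/13.51 = 5.5329.

5.5329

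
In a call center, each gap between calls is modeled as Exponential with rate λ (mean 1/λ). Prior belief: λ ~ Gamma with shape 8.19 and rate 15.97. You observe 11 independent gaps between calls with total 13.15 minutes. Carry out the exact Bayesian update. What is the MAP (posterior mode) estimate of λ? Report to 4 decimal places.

With a Gamma(shape α, rate β) prior on the exponential rate λ, the posterior after n observations with total T = Σxᵢ is Gamma(α+n, β+T).
Posterior: Gamma(8.19+11, 15.97+13.15) = Gamma(19.19, 29.12).
Mode = (α−1)/β = 0.6247.

0.6247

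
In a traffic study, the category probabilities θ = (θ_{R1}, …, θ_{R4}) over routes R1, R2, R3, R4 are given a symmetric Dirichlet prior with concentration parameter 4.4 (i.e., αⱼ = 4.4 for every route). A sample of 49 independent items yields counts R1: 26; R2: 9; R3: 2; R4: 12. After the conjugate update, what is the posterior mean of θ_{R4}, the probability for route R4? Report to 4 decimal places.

The Dirichlet prior is conjugate to the Multinomial likelihood: each posterior αⱼ = prior αⱼ + observed count nⱼ.
Posterior concentration: (30.4, 13.4, 6.4, 16.4), total = 66.6.
E[θ_{R4}|data] = α_{R4}/Σα = 16.4/66.6 = 0.2462.

0.2462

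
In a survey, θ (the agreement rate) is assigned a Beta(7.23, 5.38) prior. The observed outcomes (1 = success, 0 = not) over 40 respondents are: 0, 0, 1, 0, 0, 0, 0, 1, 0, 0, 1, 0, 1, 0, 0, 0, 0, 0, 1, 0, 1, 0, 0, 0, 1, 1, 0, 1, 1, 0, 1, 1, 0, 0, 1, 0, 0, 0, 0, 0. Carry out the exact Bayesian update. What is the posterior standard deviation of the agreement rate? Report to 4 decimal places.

The Beta prior is conjugate to a Binomial/Bernoulli likelihood; the update adds successes to α and failures to β.
Posterior: Beta(α+k, β+n−k) = Beta(7.23+13, 5.38+27) = Beta(20.23, 32.38).
Var = αβ/((α+β)²(α+β+1)) = 20.23·32.38/(52.61²·53.61) = 0.00441459; SD = √0.00441459 = 0.0664.

0.0664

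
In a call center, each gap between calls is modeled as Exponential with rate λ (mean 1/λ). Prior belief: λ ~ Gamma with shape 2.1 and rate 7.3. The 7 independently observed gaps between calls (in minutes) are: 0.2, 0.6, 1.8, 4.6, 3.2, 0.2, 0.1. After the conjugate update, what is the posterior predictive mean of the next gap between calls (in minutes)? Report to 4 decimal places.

With a Gamma(shape α, rate β) prior on the exponential rate λ, the posterior after n observations with total T = Σxᵢ is Gamma(α+n, β+T).
Sum of observations T = 10.7 minutes; n = 7.
Posterior: Gamma(2.1+7, 7.3+10.7) = Gamma(9.1, 18.0).
The predictive distribution for the next observation is Lomax; its mean is β/(α−1) = 18.0/8.1 = 2.2222.

2.2222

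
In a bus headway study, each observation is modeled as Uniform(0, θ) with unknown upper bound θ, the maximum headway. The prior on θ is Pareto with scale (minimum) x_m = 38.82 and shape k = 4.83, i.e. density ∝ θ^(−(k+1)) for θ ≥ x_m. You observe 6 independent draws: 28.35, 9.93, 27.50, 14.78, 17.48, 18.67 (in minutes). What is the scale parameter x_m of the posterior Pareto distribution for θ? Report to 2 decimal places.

38.82

A Pareto(scale x_m, shape k) prior on the upper bound θ of Uniform(0, θ) is conjugate: posterior is Pareto(max(x_m, max xᵢ), k + n).
Sample maximum = 28.35; prior scale x_m = 38.82 → posterior scale = max = 38.82.
Posterior shape = 4.83 + 6 = 10.83.
Posterior scale x_m = 38.82.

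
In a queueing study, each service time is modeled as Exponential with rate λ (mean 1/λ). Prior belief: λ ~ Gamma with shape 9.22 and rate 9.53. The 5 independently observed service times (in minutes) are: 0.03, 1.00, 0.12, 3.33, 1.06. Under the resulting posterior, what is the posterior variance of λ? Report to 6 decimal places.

0.062614

With a Gamma(shape α, rate β) prior on the exponential rate λ, the posterior after n observations with total T = Σxᵢ is Gamma(α+n, β+T).
Sum of observations T = 5.54 minutes; n = 5.
Posterior: Gamma(9.22+5, 9.53+5.54) = Gamma(14.22, 15.07).
Var = α/β² = 0.062614.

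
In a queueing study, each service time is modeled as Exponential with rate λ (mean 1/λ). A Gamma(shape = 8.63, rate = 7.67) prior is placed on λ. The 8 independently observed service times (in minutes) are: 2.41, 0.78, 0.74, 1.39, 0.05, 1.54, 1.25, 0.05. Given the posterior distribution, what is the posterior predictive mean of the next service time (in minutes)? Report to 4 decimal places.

With a Gamma(shape α, rate β) prior on the exponential rate λ, the posterior after n observations with total T = Σxᵢ is Gamma(α+n, β+T).
Sum of observations T = 8.21 minutes; n = 8.
Posterior: Gamma(8.63+8, 7.67+8.21) = Gamma(16.63, 15.88).
The predictive distribution for the next observation is Lomax; its mean is β/(α−1) = 15.88/15.63 = 1.0160.

1.0160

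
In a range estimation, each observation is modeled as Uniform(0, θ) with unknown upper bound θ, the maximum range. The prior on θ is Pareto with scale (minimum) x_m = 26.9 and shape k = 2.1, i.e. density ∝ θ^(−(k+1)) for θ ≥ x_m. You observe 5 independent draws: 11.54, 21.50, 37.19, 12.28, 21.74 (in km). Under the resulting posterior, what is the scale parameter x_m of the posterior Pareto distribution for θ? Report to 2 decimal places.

37.19

A Pareto(scale x_m, shape k) prior on the upper bound θ of Uniform(0, θ) is conjugate: posterior is Pareto(max(x_m, max xᵢ), k + n).
Sample maximum = 37.19; prior scale x_m = 26.9 → posterior scale = max = 37.19.
Posterior shape = 2.1 + 5 = 7.1.
Posterior scale x_m = 37.19.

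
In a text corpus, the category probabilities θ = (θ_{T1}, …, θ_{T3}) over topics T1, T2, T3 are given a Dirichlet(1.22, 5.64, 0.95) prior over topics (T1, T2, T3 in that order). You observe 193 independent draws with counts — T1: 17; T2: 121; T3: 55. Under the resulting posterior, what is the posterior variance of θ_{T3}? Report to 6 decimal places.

The Dirichlet prior is conjugate to the Multinomial likelihood: each posterior αⱼ = prior αⱼ + observed count nⱼ.
Posterior concentration: (18.22, 126.64, 55.95), total = 200.81.
Var[θ_j] = α_j(Σα−α_j)/((Σα)²(Σα+1)) = 55.95·144.86/(200.81²·201.81) = 0.000996.

0.000996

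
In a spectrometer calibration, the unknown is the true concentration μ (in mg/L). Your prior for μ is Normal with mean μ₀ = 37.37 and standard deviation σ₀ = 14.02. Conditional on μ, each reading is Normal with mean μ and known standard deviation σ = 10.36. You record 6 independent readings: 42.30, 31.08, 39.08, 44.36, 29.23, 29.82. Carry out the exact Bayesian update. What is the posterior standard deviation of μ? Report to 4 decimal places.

4.0492

For Normal data with known variance σ², a Normal(μ₀, σ₀²) prior on μ is conjugate. Posterior precision = 1/σ₀² + n/σ²; posterior mean is the precision-weighted average of μ₀ and x̄.
σ₀² = 14.02² = 196.5604, σ² = 10.36² = 107.3296; σ² + n·σ₀² = 107.3296 + 6·196.5604 = 1286.692.
Posterior precision = 1/σ₀² + n/σ² = 1/196.5604 + 6/107.3296 = (σ² + n·σ₀²)/(σ₀²σ²) = 1286.692/(196.5604·107.3296); posterior variance σₙ² = σ₀²σ²/(σ² + n·σ₀²) = 196.5604·107.3296/1286.692 = 16.396114.
Posterior SD = √σₙ² = √(196.5604·107.3296/1286.692) = 4.0492.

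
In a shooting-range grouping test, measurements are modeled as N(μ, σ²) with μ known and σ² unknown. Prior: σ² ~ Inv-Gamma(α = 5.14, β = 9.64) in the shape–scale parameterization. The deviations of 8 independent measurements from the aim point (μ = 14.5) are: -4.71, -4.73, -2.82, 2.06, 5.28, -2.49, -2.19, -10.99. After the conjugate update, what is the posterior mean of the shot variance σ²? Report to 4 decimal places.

14.4771

With known mean μ and an Inverse-Gamma(α, β) prior on σ², the Normal likelihood is conjugate: posterior is Inv-Gamma(α + n/2, β + Σ(xᵢ−μ)²/2).
Σ(xᵢ−μ)² = (-4.71)² + (-4.73)² + (-2.82)² + (2.06)² + (5.28)² + (-2.49)² + (-2.19)² + (-10.99)² = 216.4077.
Posterior: Inv-Gamma(5.14 + 8/2, 9.64 + 216.4077/2) = Inv-Gamma(9.14, 117.84385).
E[σ²|data] = β/(α−1) = 117.84385/8.14 = 14.4771.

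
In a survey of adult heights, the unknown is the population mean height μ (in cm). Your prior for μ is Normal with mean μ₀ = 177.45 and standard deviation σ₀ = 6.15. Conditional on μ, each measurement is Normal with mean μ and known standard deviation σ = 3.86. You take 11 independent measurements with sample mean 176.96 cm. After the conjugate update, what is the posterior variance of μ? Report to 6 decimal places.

1.307678

For Normal data with known variance σ², a Normal(μ₀, σ₀²) prior on μ is conjugate. Posterior precision = 1/σ₀² + n/σ²; posterior mean is the precision-weighted average of μ₀ and x̄.
σ₀² = 6.15² = 37.8225, σ² = 3.86² = 14.8996; σ² + n·σ₀² = 14.8996 + 11·37.8225 = 430.9471.
Posterior precision = 1/σ₀² + n/σ² = 1/37.8225 + 11/14.8996 = (σ² + n·σ₀²)/(σ₀²σ²) = 430.9471/(37.8225·14.8996); posterior variance σₙ² = σ₀²σ²/(σ² + n·σ₀²) = 37.8225·14.8996/430.9471 = 1.307678.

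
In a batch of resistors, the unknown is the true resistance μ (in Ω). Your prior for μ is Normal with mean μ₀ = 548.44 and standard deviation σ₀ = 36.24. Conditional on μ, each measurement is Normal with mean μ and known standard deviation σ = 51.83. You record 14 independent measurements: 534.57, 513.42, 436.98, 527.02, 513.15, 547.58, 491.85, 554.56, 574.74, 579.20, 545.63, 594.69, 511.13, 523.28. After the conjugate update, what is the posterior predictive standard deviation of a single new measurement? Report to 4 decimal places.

For Normal data with known variance σ², a Normal(μ₀, σ₀²) prior on μ is conjugate. Posterior precision = 1/σ₀² + n/σ²; posterior mean is the precision-weighted average of μ₀ and x̄.
σ₀² = 36.24² = 1313.3376, σ² = 51.83² = 2686.3489; σ² + n·σ₀² = 2686.3489 + 14·1313.3376 = 21073.0753.
Posterior precision = 1/σ₀² + n/σ² = 1/1313.3376 + 14/2686.3489 = (σ² + n·σ₀²)/(σ₀²σ²) = 21073.0753/(1313.3376·2686.3489); posterior variance σₙ² = σ₀²σ²/(σ² + n·σ₀²) = 1313.3376·2686.3489/21073.0753 = 167.421364.
Predictive variance for one new observation = σₙ² + σ² = 1313.3376·2686.3489/21073.0753 + 2686.3489 = σ²·(σ₀² + 21073.0753)/21073.0753 = 2686.3489·22386.4129/21073.0753 = 2853.770264; SD = √(2686.3489·22386.4129/21073.0753) = 53.4207.

53.4207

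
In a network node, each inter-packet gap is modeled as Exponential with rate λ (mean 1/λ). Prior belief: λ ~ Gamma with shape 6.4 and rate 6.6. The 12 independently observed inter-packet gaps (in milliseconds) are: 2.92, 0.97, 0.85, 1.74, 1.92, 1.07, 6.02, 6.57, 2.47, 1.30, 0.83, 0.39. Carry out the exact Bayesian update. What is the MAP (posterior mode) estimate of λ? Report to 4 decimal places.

0.5171

With a Gamma(shape α, rate β) prior on the exponential rate λ, the posterior after n observations with total T = Σxᵢ is Gamma(α+n, β+T).
Sum of observations T = 27.05 milliseconds; n = 12.
Posterior: Gamma(6.4+12, 6.6+27.05) = Gamma(18.4, 33.65).
Mode = (α−1)/β = 0.5171.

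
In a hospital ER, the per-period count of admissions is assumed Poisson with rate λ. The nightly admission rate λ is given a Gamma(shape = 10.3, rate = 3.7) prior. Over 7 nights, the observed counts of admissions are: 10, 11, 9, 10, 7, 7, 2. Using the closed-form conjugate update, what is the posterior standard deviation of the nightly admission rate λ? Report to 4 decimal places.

0.7610

With a Gamma(shape α, rate β) prior, the Poisson likelihood is conjugate: the posterior is Gamma(α + ΣXᵢ, β + n).
Sum of counts S = 56 over n = 7 nights.
Posterior: Gamma(α+S, β+n) = Gamma(10.3+56, 3.7+7) = Gamma(66.3, 10.7).
SD = √α/β = √66.3/10.7 = 0.7610.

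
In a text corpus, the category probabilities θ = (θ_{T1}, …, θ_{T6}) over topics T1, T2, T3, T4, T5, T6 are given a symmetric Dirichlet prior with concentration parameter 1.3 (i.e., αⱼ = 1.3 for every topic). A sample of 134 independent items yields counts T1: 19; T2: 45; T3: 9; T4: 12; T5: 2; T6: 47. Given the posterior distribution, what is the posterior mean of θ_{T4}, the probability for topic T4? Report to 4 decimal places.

The Dirichlet prior is conjugate to the Multinomial likelihood: each posterior αⱼ = prior αⱼ + observed count nⱼ.
Posterior concentration: (20.3, 46.3, 10.3, 13.3, 3.3, 48.3), total = 141.8.
E[θ_{T4}|data] = α_{T4}/Σα = 13.3/141.8 = 0.0938.

0.0938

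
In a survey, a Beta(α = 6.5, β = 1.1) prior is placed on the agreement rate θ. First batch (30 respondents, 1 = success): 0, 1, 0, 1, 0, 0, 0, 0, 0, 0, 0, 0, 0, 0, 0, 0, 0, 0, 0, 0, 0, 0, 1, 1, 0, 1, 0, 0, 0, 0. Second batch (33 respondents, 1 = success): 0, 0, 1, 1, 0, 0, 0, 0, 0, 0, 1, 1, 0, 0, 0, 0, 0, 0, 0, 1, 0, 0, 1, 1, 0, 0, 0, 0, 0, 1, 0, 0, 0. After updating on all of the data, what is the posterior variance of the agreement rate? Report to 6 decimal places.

The Beta prior is conjugate to a Binomial/Bernoulli likelihood; the update adds successes to α and failures to β.
After batch 1: Beta(6.5+5, 1.1+25) = Beta(11.5, 26.1).
After batch 2: Beta(11.5+8, 26.1+25) = Beta(19.5, 51.1).
Var = αβ/((α+β)²(α+β+1)) = 19.5·51.1/(70.6²·71.6) = 0.002792.

0.002792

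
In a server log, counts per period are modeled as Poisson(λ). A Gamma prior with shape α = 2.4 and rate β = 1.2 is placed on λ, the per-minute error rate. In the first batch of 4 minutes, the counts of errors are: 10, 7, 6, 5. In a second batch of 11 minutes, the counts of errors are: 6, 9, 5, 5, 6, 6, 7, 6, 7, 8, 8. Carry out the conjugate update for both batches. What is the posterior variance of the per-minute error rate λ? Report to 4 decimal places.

0.3940

With a Gamma(shape α, rate β) prior, the Poisson likelihood is conjugate: the posterior is Gamma(α + ΣXᵢ, β + n).
Batch 1: sum of counts S = 28 over n = 4 minutes.
After batch 1: Gamma(α+S, β+n) = Gamma(2.4+28, 1.2+4) = Gamma(30.4, 5.2).
Batch 2: sum of counts S = 73 over n = 11 minutes.
After batch 2: Gamma(α+S, β+n) = Gamma(30.4+73, 5.2+11) = Gamma(103.4, 16.2).
Var = α/β² = 103.4/16.2² = 0.3940.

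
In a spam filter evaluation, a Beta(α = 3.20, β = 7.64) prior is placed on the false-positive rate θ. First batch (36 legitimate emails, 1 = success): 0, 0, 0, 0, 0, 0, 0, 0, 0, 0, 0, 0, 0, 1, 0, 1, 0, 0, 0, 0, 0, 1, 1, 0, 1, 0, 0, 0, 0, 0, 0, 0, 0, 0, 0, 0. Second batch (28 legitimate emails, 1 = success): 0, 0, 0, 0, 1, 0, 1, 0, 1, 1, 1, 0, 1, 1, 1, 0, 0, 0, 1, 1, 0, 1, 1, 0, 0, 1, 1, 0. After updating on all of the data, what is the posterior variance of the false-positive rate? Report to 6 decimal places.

0.002751

The Beta prior is conjugate to a Binomial/Bernoulli likelihood; the update adds successes to α and failures to β.
After batch 1: Beta(3.20+5, 7.64+31) = Beta(8.20, 38.64).
After batch 2: Beta(8.20+14, 38.64+14) = Beta(22.20, 52.64).
Var = αβ/((α+β)²(α+β+1)) = 22.20·52.64/(74.84²·75.84) = 0.002751.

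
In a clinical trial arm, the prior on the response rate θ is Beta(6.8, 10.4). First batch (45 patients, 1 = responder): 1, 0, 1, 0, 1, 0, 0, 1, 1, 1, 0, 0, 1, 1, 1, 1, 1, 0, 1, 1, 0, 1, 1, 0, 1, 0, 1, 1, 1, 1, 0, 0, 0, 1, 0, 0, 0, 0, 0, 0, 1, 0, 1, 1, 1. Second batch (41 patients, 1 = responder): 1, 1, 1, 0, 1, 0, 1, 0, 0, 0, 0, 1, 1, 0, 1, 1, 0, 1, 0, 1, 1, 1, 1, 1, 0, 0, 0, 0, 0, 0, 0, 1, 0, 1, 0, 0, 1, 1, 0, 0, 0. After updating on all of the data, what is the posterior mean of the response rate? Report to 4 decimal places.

The Beta prior is conjugate to a Binomial/Bernoulli likelihood; the update adds successes to α and failures to β.
After batch 1: Beta(6.8+25, 10.4+20) = Beta(31.8, 30.4).
After batch 2: Beta(31.8+19, 30.4+22) = Beta(50.8, 52.4).
Posterior mean = α/(α+β) = 50.8/103.2 = 0.4922.

0.4922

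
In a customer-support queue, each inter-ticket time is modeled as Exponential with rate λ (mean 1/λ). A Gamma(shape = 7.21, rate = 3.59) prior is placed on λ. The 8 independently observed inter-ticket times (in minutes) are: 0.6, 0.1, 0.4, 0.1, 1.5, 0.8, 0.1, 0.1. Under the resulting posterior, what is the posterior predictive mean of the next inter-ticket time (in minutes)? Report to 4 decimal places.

With a Gamma(shape α, rate β) prior on the exponential rate λ, the posterior after n observations with total T = Σxᵢ is Gamma(α+n, β+T).
Sum of observations T = 3.7 minutes; n = 8.
Posterior: Gamma(7.21+8, 3.59+3.7) = Gamma(15.21, 7.29).
The predictive distribution for the next observation is Lomax; its mean is β/(α−1) = 7.29/14.21 = 0.5130.

0.5130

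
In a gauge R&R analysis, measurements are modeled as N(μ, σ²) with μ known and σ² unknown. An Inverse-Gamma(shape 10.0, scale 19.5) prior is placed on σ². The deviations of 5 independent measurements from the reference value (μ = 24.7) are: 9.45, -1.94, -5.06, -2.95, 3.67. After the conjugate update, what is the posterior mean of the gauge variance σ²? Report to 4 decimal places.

With known mean μ and an Inverse-Gamma(α, β) prior on σ², the Normal likelihood is conjugate: posterior is Inv-Gamma(α + n/2, β + Σ(xᵢ−μ)²/2).
Σ(xᵢ−μ)² = (9.45)² + (-1.94)² + (-5.06)² + (-2.95)² + (3.67)² = 140.8411.
Posterior: Inv-Gamma(10.0 + 5/2, 19.5 + 140.8411/2) = Inv-Gamma(12.50, 89.92055).
E[σ²|data] = β/(α−1) = 89.92055/11.50 = 7.8192.

7.8192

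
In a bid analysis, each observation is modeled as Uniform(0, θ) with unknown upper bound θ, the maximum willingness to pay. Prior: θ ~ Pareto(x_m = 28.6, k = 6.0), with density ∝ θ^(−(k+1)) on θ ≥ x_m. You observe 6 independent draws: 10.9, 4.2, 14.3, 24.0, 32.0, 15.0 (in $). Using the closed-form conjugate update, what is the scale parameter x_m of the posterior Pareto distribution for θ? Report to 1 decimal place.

A Pareto(scale x_m, shape k) prior on the upper bound θ of Uniform(0, θ) is conjugate: posterior is Pareto(max(x_m, max xᵢ), k + n).
Sample maximum = 32.0; prior scale x_m = 28.6 → posterior scale = max = 32.0.
Posterior shape = 6.0 + 6 = 12.0.
Posterior scale x_m = 32.0.

32.0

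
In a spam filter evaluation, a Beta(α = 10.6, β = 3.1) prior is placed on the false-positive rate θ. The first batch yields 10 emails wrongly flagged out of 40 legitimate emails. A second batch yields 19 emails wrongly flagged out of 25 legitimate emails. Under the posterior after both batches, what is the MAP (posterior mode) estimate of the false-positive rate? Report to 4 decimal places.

The Beta prior is conjugate to a Binomial/Bernoulli likelihood; the update adds successes to α and failures to β.
After batch 1: Beta(10.6+10, 3.1+30) = Beta(20.6, 33.1).
After batch 2: Beta(20.6+19, 33.1+6) = Beta(39.6, 39.1).
Mode of Beta(a,b) for a,b>1 is (a−1)/(a+b−2) = 38.6/76.7 = 0.5033.

0.5033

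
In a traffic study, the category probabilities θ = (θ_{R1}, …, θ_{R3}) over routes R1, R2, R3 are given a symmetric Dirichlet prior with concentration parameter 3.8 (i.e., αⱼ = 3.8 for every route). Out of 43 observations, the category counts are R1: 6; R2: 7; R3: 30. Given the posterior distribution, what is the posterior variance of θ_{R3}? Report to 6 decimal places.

The Dirichlet prior is conjugate to the Multinomial likelihood: each posterior αⱼ = prior αⱼ + observed count nⱼ.
Posterior concentration: (9.8, 10.8, 33.8), total = 54.4.
Var[θ_j] = α_j(Σα−α_j)/((Σα)²(Σα+1)) = 33.8·20.6/(54.4²·55.4) = 0.004247.

0.004247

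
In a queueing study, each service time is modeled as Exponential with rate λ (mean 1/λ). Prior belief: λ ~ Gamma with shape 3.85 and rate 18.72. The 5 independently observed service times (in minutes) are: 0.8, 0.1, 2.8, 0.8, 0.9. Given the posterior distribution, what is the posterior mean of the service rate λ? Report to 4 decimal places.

0.3669

With a Gamma(shape α, rate β) prior on the exponential rate λ, the posterior after n observations with total T = Σxᵢ is Gamma(α+n, β+T).
Sum of observations T = 5.4 minutes; n = 5.
Posterior: Gamma(3.85+5, 18.72+5.4) = Gamma(8.85, 24.12).
Posterior mean of λ = α/β = 8.85/24.12 = 0.3669.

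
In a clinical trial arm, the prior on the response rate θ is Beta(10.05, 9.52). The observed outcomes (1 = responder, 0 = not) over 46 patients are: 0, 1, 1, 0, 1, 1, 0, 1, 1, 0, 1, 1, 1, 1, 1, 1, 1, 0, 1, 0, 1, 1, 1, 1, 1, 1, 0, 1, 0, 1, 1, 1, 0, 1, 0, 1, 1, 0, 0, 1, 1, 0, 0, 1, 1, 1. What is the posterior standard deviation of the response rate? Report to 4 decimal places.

The Beta prior is conjugate to a Binomial/Bernoulli likelihood; the update adds successes to α and failures to β.
Posterior: Beta(α+k, β+n−k) = Beta(10.05+32, 9.52+14) = Beta(42.05, 23.52).
Var = αβ/((α+β)²(α+β+1)) = 42.05·23.52/(65.57²·66.57) = 0.00345553; SD = √0.00345553 = 0.0588.

0.0588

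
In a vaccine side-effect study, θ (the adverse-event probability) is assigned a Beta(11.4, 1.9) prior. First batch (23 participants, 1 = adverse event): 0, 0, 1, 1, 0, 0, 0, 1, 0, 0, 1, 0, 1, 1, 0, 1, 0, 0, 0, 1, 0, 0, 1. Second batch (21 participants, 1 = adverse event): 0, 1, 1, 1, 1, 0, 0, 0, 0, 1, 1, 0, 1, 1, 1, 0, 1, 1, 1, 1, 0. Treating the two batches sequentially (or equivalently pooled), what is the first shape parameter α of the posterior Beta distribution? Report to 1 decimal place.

The Beta prior is conjugate to a Binomial/Bernoulli likelihood; the update adds successes to α and failures to β.
After batch 1: Beta(11.4+9, 1.9+14) = Beta(20.4, 15.9).
After batch 2: Beta(20.4+13, 15.9+8) = Beta(33.4, 23.9).
Posterior α = 33.4.

33.4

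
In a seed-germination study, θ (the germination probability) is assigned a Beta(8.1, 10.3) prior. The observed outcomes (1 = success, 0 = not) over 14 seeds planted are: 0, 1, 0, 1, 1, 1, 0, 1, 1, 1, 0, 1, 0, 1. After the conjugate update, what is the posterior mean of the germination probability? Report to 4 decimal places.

The Beta prior is conjugate to a Binomial/Bernoulli likelihood; the update adds successes to α and failures to β.
Posterior: Beta(α+k, β+n−k) = Beta(8.1+9, 10.3+5) = Beta(17.1, 15.3).
Posterior mean = α/(α+β) = 17.1/32.4 = 0.5278.

0.5278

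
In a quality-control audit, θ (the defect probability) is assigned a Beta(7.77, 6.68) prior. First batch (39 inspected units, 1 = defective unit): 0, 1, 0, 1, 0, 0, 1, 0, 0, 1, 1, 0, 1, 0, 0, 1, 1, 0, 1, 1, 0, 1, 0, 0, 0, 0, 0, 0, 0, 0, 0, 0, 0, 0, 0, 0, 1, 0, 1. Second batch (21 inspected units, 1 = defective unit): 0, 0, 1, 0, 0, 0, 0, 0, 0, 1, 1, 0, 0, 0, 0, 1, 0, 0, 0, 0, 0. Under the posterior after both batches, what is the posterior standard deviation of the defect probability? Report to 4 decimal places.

The Beta prior is conjugate to a Binomial/Bernoulli likelihood; the update adds successes to α and failures to β.
After batch 1: Beta(7.77+13, 6.68+26) = Beta(20.77, 32.68).
After batch 2: Beta(20.77+4, 32.68+17) = Beta(24.77, 49.68).
Var = αβ/((α+β)²(α+β+1)) = 24.77·49.68/(74.45²·75.45) = 0.00294252; SD = √0.00294252 = 0.0542.

0.0542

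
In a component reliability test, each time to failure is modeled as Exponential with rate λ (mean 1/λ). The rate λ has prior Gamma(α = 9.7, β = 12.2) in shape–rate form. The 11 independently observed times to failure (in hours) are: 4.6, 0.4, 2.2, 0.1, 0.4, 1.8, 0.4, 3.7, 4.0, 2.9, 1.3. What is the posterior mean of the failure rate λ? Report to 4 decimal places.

0.6088

With a Gamma(shape α, rate β) prior on the exponential rate λ, the posterior after n observations with total T = Σxᵢ is Gamma(α+n, β+T).
Sum of observations T = 21.8 hours; n = 11.
Posterior: Gamma(9.7+11, 12.2+21.8) = Gamma(20.7, 34.0).
Posterior mean of λ = α/β = 20.7/34.0 = 0.6088.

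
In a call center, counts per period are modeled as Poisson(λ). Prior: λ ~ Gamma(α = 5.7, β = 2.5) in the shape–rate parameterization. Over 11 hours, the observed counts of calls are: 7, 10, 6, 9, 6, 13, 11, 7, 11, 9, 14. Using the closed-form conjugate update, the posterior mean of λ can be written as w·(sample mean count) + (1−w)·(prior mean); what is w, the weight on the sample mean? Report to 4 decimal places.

0.8148

With a Gamma(shape α, rate β) prior, the Poisson likelihood is conjugate: the posterior is Gamma(α + ΣXᵢ, β + n).
Posterior mean = (α₀+S)/(β₀+n) = [n/(β₀+n)]·(S/n) + [β₀/(β₀+n)]·(α₀/β₀), so only n and β₀ enter the weight.
Weight on data w = n/(β₀+n) = 11/(2.5+11) = 11/13.5 = 0.8148.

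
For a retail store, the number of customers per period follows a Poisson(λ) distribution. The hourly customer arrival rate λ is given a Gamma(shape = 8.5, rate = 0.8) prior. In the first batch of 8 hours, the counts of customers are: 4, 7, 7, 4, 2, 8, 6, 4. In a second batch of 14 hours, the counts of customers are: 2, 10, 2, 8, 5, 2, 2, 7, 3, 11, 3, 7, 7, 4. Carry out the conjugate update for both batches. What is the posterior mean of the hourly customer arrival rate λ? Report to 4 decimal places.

With a Gamma(shape α, rate β) prior, the Poisson likelihood is conjugate: the posterior is Gamma(α + ΣXᵢ, β + n).
Batch 1: sum of counts S = 42 over n = 8 hours.
After batch 1: Gamma(α+S, β+n) = Gamma(8.5+42, 0.8+8) = Gamma(50.5, 8.8).
Batch 2: sum of counts S = 73 over n = 14 hours.
After batch 2: Gamma(α+S, β+n) = Gamma(50.5+73, 8.8+14) = Gamma(123.5, 22.8).
Posterior mean = α/β = 123.5/22.8 = 5.4167.

5.4167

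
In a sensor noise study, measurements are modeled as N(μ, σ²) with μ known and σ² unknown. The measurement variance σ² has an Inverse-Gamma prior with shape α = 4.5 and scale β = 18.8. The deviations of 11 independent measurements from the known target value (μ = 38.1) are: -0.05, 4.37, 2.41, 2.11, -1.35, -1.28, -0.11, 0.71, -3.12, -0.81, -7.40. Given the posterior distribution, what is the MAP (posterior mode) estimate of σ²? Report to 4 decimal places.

6.1858

With known mean μ and an Inverse-Gamma(α, β) prior on σ², the Normal likelihood is conjugate: posterior is Inv-Gamma(α + n/2, β + Σ(xᵢ−μ)²/2).
Σ(xᵢ−μ)² = (-0.05)² + (4.37)² + (2.41)² + (2.11)² + (-1.35)² + (-1.28)² + (-0.11)² + (0.71)² + (-3.12)² + (-0.81)² + (-7.40)² = 98.4872.
Posterior: Inv-Gamma(4.5 + 11/2, 18.8 + 98.4872/2) = Inv-Gamma(10.00, 68.04360).
Mode = β/(α+1) = 68.04360/11.00 = 6.1858.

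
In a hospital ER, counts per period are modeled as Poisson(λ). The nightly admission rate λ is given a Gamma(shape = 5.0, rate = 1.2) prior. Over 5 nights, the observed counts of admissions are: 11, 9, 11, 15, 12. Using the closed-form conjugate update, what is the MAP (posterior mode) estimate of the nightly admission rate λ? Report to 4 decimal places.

10.0000

With a Gamma(shape α, rate β) prior, the Poisson likelihood is conjugate: the posterior is Gamma(α + ΣXᵢ, β + n).
Sum of counts S = 58 over n = 5 nights.
Posterior: Gamma(α+S, β+n) = Gamma(5.0+58, 1.2+5) = Gamma(63.0, 6.2).
Mode of Gamma(α,β) for α≥1 is (α−1)/β = 62.0/6.2 = 10.0000.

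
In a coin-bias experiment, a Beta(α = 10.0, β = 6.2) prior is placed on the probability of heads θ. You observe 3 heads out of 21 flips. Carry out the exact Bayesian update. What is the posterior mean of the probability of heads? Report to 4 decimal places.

The Beta prior is conjugate to a Binomial/Bernoulli likelihood; the update adds successes to α and failures to β.
Posterior: Beta(α+k, β+n−k) = Beta(10.0+3, 6.2+18) = Beta(13.0, 24.2).
Posterior mean = α/(α+β) = 13.0/37.2 = 0.3495.

0.3495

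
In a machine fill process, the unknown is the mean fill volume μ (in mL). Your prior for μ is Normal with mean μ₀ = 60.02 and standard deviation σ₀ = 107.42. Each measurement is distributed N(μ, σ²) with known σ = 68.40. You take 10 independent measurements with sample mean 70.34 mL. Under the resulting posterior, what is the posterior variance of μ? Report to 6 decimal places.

449.625732

For Normal data with known variance σ², a Normal(μ₀, σ₀²) prior on μ is conjugate. Posterior precision = 1/σ₀² + n/σ²; posterior mean is the precision-weighted average of μ₀ and x̄.
σ₀² = 107.42² = 11539.0564, σ² = 68.40² = 4678.56; σ² + n·σ₀² = 4678.56 + 10·11539.0564 = 120069.124.
Posterior precision = 1/σ₀² + n/σ² = 1/11539.0564 + 10/4678.56 = (σ² + n·σ₀²)/(σ₀²σ²) = 120069.124/(11539.0564·4678.56); posterior variance σₙ² = σ₀²σ²/(σ² + n·σ₀²) = 11539.0564·4678.56/120069.124 = 449.625732.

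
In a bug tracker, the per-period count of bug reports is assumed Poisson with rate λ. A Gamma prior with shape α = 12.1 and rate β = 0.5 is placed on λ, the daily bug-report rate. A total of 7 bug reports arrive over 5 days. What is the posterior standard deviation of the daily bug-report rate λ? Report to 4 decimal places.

0.7946

With a Gamma(shape α, rate β) prior, the Poisson likelihood is conjugate: the posterior is Gamma(α + ΣXᵢ, β + n).
Posterior: Gamma(α+S, β+n) = Gamma(12.1+7, 0.5+5) = Gamma(19.1, 5.5).
SD = √α/β = √19.1/5.5 = 0.7946.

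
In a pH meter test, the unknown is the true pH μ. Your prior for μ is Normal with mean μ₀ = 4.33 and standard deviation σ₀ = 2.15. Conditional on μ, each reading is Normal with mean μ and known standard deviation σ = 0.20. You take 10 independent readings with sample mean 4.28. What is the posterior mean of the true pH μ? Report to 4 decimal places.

4.2800

For Normal data with known variance σ², a Normal(μ₀, σ₀²) prior on μ is conjugate. Posterior precision = 1/σ₀² + n/σ²; posterior mean is the precision-weighted average of μ₀ and x̄.
n·x̄ = 10·4.28 = 42.8.
σ₀² = 2.15² = 4.6225, σ² = 0.20² = 0.04; σ² + n·σ₀² = 0.04 + 10·4.6225 = 46.265.
Posterior mean = (μ₀/σ₀² + n·x̄/σ²)/(1/σ₀² + n/σ²) = (σ²·μ₀ + σ₀²·n·x̄)/(σ² + n·σ₀²) = (0.04·4.33 + 4.6225·42.8)/46.265 = 198.0162/46.265 = 4.2800.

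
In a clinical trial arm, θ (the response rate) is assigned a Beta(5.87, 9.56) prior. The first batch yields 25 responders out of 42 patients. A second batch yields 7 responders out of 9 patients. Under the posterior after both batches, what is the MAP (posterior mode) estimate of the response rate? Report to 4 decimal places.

0.5722

The Beta prior is conjugate to a Binomial/Bernoulli likelihood; the update adds successes to α and failures to β.
After batch 1: Beta(5.87+25, 9.56+17) = Beta(30.87, 26.56).
After batch 2: Beta(30.87+7, 26.56+2) = Beta(37.87, 28.56).
Mode of Beta(a,b) for a,b>1 is (a−1)/(a+b−2) = 36.87/64.43 = 0.5722.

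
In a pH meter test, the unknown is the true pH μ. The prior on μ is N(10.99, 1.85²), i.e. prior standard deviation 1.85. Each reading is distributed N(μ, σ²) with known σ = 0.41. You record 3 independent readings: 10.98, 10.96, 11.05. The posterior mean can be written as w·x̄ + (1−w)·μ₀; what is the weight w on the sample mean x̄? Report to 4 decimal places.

0.9839

For Normal data with known variance σ², a Normal(μ₀, σ₀²) prior on μ is conjugate. Posterior precision = 1/σ₀² + n/σ²; posterior mean is the precision-weighted average of μ₀ and x̄.
σ₀² = 1.85² = 3.4225, σ² = 0.41² = 0.1681. Prior precision 1/σ₀² = 1/3.4225; data precision n/σ² = 3/0.1681.
w = (n/σ²)/(1/σ₀² + n/σ²) = n·σ₀²/(σ² + n·σ₀²) = 3·3.4225/(0.1681 + 3·3.4225) = 10.2675/10.4356 = 0.9839.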